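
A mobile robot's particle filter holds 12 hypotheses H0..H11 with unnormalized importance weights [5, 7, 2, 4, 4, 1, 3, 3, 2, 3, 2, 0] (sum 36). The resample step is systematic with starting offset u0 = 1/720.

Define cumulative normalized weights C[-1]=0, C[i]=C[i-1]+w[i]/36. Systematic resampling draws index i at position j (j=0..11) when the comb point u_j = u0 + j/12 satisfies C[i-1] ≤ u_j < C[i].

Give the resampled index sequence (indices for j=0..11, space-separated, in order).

0 0 1 1 2 3 4 4 6 7 8 9

C = [5/36, 1/3, 7/18, 1/2, 11/18, 23/36, 13/18, 29/36, 31/36, 17/18, 1, 1]
j=0: u_0=1/720 ∈ [0, 5/36) → index 0
j=1: u_1=61/720 ∈ [0, 5/36) → index 0
j=2: u_2=121/720 ∈ [5/36, 1/3) → index 1
j=3: u_3=181/720 ∈ [5/36, 1/3) → index 1
j=4: u_4=241/720 ∈ [1/3, 7/18) → index 2
j=5: u_5=301/720 ∈ [7/18, 1/2) → index 3
j=6: u_6=361/720 ∈ [1/2, 11/18) → index 4
j=7: u_7=421/720 ∈ [1/2, 11/18) → index 4
j=8: u_8=481/720 ∈ [23/36, 13/18) → index 6
j=9: u_9=541/720 ∈ [13/18, 29/36) → index 7
j=10: u_10=601/720 ∈ [29/36, 31/36) → index 8
j=11: u_11=661/720 ∈ [31/36, 17/18) → index 9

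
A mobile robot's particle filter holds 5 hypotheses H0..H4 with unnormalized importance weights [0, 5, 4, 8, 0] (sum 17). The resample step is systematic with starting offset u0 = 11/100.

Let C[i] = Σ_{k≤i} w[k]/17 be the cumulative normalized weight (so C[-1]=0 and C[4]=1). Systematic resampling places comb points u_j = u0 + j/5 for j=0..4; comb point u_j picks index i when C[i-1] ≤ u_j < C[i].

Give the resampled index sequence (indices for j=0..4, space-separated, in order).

C = [0, 5/17, 9/17, 1, 1]
j=0: u_0=11/100 ∈ [0, 5/17) → index 1
j=1: u_1=31/100 ∈ [5/17, 9/17) → index 2
j=2: u_2=51/100 ∈ [5/17, 9/17) → index 2
j=3: u_3=71/100 ∈ [9/17, 1) → index 3
j=4: u_4=91/100 ∈ [9/17, 1) → index 3

1 2 2 3 3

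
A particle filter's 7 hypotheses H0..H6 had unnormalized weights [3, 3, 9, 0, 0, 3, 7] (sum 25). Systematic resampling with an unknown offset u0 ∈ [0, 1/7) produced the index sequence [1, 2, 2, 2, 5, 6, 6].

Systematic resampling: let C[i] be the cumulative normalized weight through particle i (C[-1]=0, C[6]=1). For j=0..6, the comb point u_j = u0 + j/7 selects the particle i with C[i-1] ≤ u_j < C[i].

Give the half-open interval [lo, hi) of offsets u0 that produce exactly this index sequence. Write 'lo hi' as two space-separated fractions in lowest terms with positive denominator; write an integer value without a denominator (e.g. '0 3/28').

3/25 1/7

C = [3/25, 6/25, 3/5, 3/5, 3/5, 18/25, 1]
j=0 picked index 1: u0 ∈ [3/25, 6/25)
j=1 picked index 2: u0 ∈ [17/175, 16/35)
j=2 picked index 2: u0 ∈ [-8/175, 11/35)
j=3 picked index 2: u0 ∈ [-33/175, 6/35)
j=4 picked index 5: u0 ∈ [1/35, 26/175)
j=5 picked index 6: u0 ∈ [1/175, 2/7)
j=6 picked index 6: u0 ∈ [-24/175, 1/7)
intersection: [3/25, 1/7)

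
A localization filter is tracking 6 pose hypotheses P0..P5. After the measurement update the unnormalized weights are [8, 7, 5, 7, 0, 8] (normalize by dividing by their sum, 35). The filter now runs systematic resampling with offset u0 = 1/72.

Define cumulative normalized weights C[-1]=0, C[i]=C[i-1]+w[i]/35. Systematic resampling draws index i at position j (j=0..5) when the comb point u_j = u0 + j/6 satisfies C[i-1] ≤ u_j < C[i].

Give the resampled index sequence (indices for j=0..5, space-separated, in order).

0 0 1 2 3 5

C = [8/35, 3/7, 4/7, 27/35, 27/35, 1]
j=0: u_0=1/72 ∈ [0, 8/35) → index 0
j=1: u_1=13/72 ∈ [0, 8/35) → index 0
j=2: u_2=25/72 ∈ [8/35, 3/7) → index 1
j=3: u_3=37/72 ∈ [3/7, 4/7) → index 2
j=4: u_4=49/72 ∈ [4/7, 27/35) → index 3
j=5: u_5=61/72 ∈ [27/35, 1) → index 5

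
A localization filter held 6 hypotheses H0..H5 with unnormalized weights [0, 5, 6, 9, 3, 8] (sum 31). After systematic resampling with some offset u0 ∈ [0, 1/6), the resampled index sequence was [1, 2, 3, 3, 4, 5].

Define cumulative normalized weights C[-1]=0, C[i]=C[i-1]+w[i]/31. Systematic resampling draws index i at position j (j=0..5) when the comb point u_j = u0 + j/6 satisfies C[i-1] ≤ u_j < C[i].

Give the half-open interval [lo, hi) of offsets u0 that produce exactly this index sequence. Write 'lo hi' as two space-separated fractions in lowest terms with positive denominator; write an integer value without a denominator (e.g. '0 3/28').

2/93 7/93

C = [0, 5/31, 11/31, 20/31, 23/31, 1]
j=0 picked index 1: u0 ∈ [0, 5/31)
j=1 picked index 2: u0 ∈ [-1/186, 35/186)
j=2 picked index 3: u0 ∈ [2/93, 29/93)
j=3 picked index 3: u0 ∈ [-9/62, 9/62)
j=4 picked index 4: u0 ∈ [-2/93, 7/93)
j=5 picked index 5: u0 ∈ [-17/186, 1/6)
intersection: [2/93, 7/93)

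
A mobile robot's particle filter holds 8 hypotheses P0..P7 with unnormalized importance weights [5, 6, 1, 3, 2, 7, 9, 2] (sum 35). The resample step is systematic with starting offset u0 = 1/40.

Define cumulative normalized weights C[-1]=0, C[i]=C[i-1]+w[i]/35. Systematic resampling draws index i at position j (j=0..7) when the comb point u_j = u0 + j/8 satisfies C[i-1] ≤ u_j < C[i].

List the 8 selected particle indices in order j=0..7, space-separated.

0 1 1 3 5 5 6 6

C = [1/7, 11/35, 12/35, 3/7, 17/35, 24/35, 33/35, 1]
j=0: u_0=1/40 ∈ [0, 1/7) → index 0
j=1: u_1=3/20 ∈ [1/7, 11/35) → index 1
j=2: u_2=11/40 ∈ [1/7, 11/35) → index 1
j=3: u_3=2/5 ∈ [12/35, 3/7) → index 3
j=4: u_4=21/40 ∈ [17/35, 24/35) → index 5
j=5: u_5=13/20 ∈ [17/35, 24/35) → index 5
j=6: u_6=31/40 ∈ [24/35, 33/35) → index 6
j=7: u_7=9/10 ∈ [24/35, 33/35) → index 6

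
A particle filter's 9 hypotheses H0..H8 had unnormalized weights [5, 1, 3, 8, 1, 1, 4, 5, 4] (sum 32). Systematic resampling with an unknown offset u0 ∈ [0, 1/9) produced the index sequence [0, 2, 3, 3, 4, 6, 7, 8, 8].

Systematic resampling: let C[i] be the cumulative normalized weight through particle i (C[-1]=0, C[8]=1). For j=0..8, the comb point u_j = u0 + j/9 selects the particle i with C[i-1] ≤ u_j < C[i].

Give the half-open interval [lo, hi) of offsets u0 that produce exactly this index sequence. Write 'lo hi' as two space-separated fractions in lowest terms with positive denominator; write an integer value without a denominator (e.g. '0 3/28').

C = [5/32, 3/16, 9/32, 17/32, 9/16, 19/32, 23/32, 7/8, 1]
j=0 picked index 0: u0 ∈ [0, 5/32)
j=1 picked index 2: u0 ∈ [11/144, 49/288)
j=2 picked index 3: u0 ∈ [17/288, 89/288)
j=3 picked index 3: u0 ∈ [-5/96, 19/96)
j=4 picked index 4: u0 ∈ [25/288, 17/144)
j=5 picked index 6: u0 ∈ [11/288, 47/288)
j=6 picked index 7: u0 ∈ [5/96, 5/24)
j=7 picked index 8: u0 ∈ [7/72, 2/9)
j=8 picked index 8: u0 ∈ [-1/72, 1/9)
intersection: [7/72, 1/9)

7/72 1/9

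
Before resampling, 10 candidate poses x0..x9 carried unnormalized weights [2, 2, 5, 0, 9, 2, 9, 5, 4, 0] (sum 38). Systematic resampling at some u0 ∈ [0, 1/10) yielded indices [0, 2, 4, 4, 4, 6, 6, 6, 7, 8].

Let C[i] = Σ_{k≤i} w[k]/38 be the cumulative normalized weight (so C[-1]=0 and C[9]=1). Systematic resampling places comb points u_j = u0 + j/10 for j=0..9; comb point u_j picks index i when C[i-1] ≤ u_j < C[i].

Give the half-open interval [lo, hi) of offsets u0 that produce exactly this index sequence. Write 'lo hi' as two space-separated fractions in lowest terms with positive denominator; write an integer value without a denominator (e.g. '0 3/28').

C = [1/19, 2/19, 9/38, 9/38, 9/19, 10/19, 29/38, 17/19, 1, 1]
j=0 picked index 0: u0 ∈ [0, 1/19)
j=1 picked index 2: u0 ∈ [1/190, 13/95)
j=2 picked index 4: u0 ∈ [7/190, 26/95)
j=3 picked index 4: u0 ∈ [-6/95, 33/190)
j=4 picked index 4: u0 ∈ [-31/190, 7/95)
j=5 picked index 6: u0 ∈ [1/38, 5/19)
j=6 picked index 6: u0 ∈ [-7/95, 31/190)
j=7 picked index 6: u0 ∈ [-33/190, 6/95)
j=8 picked index 7: u0 ∈ [-7/190, 9/95)
j=9 picked index 8: u0 ∈ [-1/190, 1/10)
intersection: [7/190, 1/19)

7/190 1/19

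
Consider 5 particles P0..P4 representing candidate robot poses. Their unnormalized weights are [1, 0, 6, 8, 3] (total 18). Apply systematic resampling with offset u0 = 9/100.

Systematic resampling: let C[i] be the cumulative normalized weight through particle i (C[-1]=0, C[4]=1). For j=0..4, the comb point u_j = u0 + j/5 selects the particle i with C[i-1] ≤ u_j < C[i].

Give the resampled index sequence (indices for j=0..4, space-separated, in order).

C = [1/18, 1/18, 7/18, 5/6, 1]
j=0: u_0=9/100 ∈ [1/18, 7/18) → index 2
j=1: u_1=29/100 ∈ [1/18, 7/18) → index 2
j=2: u_2=49/100 ∈ [7/18, 5/6) → index 3
j=3: u_3=69/100 ∈ [7/18, 5/6) → index 3
j=4: u_4=89/100 ∈ [5/6, 1) → index 4

2 2 3 3 4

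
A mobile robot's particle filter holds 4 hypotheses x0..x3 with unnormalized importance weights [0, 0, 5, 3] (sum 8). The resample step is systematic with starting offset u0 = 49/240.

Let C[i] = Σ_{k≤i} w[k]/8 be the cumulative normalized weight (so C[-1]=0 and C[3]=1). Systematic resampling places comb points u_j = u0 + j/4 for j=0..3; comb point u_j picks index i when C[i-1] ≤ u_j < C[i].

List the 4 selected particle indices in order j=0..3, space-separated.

C = [0, 0, 5/8, 1]
j=0: u_0=49/240 ∈ [0, 5/8) → index 2
j=1: u_1=109/240 ∈ [0, 5/8) → index 2
j=2: u_2=169/240 ∈ [5/8, 1) → index 3
j=3: u_3=229/240 ∈ [5/8, 1) → index 3

2 2 3 3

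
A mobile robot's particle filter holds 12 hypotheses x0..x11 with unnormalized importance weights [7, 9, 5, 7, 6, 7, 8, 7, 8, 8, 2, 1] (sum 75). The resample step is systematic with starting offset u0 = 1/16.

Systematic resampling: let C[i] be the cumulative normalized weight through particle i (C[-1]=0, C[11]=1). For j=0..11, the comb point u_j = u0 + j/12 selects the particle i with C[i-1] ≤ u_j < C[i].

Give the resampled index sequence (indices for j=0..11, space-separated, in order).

0 1 2 3 4 5 6 6 7 8 9 10

C = [7/75, 16/75, 7/25, 28/75, 34/75, 41/75, 49/75, 56/75, 64/75, 24/25, 74/75, 1]
j=0: u_0=1/16 ∈ [0, 7/75) → index 0
j=1: u_1=7/48 ∈ [7/75, 16/75) → index 1
j=2: u_2=11/48 ∈ [16/75, 7/25) → index 2
j=3: u_3=5/16 ∈ [7/25, 28/75) → index 3
j=4: u_4=19/48 ∈ [28/75, 34/75) → index 4
j=5: u_5=23/48 ∈ [34/75, 41/75) → index 5
j=6: u_6=9/16 ∈ [41/75, 49/75) → index 6
j=7: u_7=31/48 ∈ [41/75, 49/75) → index 6
j=8: u_8=35/48 ∈ [49/75, 56/75) → index 7
j=9: u_9=13/16 ∈ [56/75, 64/75) → index 8
j=10: u_10=43/48 ∈ [64/75, 24/25) → index 9
j=11: u_11=47/48 ∈ [24/25, 74/75) → index 10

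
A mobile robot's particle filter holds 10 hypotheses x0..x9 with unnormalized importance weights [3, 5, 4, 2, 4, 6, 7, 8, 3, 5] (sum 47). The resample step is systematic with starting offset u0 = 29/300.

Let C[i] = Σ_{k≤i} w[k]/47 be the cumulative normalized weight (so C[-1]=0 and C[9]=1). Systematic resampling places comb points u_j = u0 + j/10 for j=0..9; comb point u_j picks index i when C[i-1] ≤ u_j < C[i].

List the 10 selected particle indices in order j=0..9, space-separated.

C = [3/47, 8/47, 12/47, 14/47, 18/47, 24/47, 31/47, 39/47, 42/47, 1]
j=0: u_0=29/300 ∈ [3/47, 8/47) → index 1
j=1: u_1=59/300 ∈ [8/47, 12/47) → index 2
j=2: u_2=89/300 ∈ [12/47, 14/47) → index 3
j=3: u_3=119/300 ∈ [18/47, 24/47) → index 5
j=4: u_4=149/300 ∈ [18/47, 24/47) → index 5
j=5: u_5=179/300 ∈ [24/47, 31/47) → index 6
j=6: u_6=209/300 ∈ [31/47, 39/47) → index 7
j=7: u_7=239/300 ∈ [31/47, 39/47) → index 7
j=8: u_8=269/300 ∈ [42/47, 1) → index 9
j=9: u_9=299/300 ∈ [42/47, 1) → index 9

1 2 3 5 5 6 7 7 9 9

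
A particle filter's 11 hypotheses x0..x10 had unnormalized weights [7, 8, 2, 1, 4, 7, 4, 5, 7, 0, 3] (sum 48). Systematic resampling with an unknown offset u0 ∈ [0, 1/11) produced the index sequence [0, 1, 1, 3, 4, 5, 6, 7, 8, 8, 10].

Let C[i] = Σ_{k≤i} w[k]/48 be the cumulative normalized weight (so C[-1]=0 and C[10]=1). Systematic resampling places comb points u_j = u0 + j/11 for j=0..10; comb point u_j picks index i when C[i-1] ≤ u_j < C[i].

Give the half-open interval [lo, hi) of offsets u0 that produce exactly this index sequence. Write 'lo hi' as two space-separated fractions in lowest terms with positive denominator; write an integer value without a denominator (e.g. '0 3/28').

43/528 1/11

C = [7/48, 5/16, 17/48, 3/8, 11/24, 29/48, 11/16, 19/24, 15/16, 15/16, 1]
j=0 picked index 0: u0 ∈ [0, 7/48)
j=1 picked index 1: u0 ∈ [29/528, 39/176)
j=2 picked index 1: u0 ∈ [-19/528, 23/176)
j=3 picked index 3: u0 ∈ [43/528, 9/88)
j=4 picked index 4: u0 ∈ [1/88, 25/264)
j=5 picked index 5: u0 ∈ [1/264, 79/528)
j=6 picked index 6: u0 ∈ [31/528, 25/176)
j=7 picked index 7: u0 ∈ [9/176, 41/264)
j=8 picked index 8: u0 ∈ [17/264, 37/176)
j=9 picked index 8: u0 ∈ [-7/264, 21/176)
j=10 picked index 10: u0 ∈ [5/176, 1/11)
intersection: [43/528, 1/11)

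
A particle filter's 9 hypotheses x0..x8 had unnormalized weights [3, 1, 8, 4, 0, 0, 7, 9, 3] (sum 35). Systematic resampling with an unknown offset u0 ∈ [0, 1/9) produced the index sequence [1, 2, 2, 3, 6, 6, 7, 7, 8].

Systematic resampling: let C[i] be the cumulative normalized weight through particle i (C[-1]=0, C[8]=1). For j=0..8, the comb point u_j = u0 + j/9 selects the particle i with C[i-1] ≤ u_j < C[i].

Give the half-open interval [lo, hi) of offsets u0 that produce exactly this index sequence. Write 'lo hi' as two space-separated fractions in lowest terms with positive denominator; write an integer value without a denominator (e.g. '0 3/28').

C = [3/35, 4/35, 12/35, 16/35, 16/35, 16/35, 23/35, 32/35, 1]
j=0 picked index 1: u0 ∈ [3/35, 4/35)
j=1 picked index 2: u0 ∈ [1/315, 73/315)
j=2 picked index 2: u0 ∈ [-34/315, 38/315)
j=3 picked index 3: u0 ∈ [1/105, 13/105)
j=4 picked index 6: u0 ∈ [4/315, 67/315)
j=5 picked index 6: u0 ∈ [-31/315, 32/315)
j=6 picked index 7: u0 ∈ [-1/105, 26/105)
j=7 picked index 7: u0 ∈ [-38/315, 43/315)
j=8 picked index 8: u0 ∈ [8/315, 1/9)
intersection: [3/35, 32/315)

3/35 32/315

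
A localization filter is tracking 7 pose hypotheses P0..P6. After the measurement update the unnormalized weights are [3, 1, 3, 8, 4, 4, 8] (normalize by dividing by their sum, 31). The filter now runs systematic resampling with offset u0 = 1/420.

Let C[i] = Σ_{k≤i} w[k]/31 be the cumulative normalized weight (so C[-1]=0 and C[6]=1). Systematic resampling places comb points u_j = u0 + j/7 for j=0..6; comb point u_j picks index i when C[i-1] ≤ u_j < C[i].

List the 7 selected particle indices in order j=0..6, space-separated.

0 2 3 3 4 5 6

C = [3/31, 4/31, 7/31, 15/31, 19/31, 23/31, 1]
j=0: u_0=1/420 ∈ [0, 3/31) → index 0
j=1: u_1=61/420 ∈ [4/31, 7/31) → index 2
j=2: u_2=121/420 ∈ [7/31, 15/31) → index 3
j=3: u_3=181/420 ∈ [7/31, 15/31) → index 3
j=4: u_4=241/420 ∈ [15/31, 19/31) → index 4
j=5: u_5=43/60 ∈ [19/31, 23/31) → index 5
j=6: u_6=361/420 ∈ [23/31, 1) → index 6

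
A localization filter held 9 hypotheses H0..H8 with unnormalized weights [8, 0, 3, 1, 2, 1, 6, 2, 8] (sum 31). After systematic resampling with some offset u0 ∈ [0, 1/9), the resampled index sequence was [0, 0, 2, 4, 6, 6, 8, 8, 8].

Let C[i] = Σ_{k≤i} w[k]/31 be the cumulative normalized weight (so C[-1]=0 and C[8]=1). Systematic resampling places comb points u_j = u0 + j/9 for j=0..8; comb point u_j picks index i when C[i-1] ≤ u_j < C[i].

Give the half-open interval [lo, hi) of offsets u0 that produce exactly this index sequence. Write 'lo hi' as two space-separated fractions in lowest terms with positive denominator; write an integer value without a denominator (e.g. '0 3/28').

7/93 1/9

C = [8/31, 8/31, 11/31, 12/31, 14/31, 15/31, 21/31, 23/31, 1]
j=0 picked index 0: u0 ∈ [0, 8/31)
j=1 picked index 0: u0 ∈ [-1/9, 41/279)
j=2 picked index 2: u0 ∈ [10/279, 37/279)
j=3 picked index 4: u0 ∈ [5/93, 11/93)
j=4 picked index 6: u0 ∈ [11/279, 65/279)
j=5 picked index 6: u0 ∈ [-20/279, 34/279)
j=6 picked index 8: u0 ∈ [7/93, 1/3)
j=7 picked index 8: u0 ∈ [-10/279, 2/9)
j=8 picked index 8: u0 ∈ [-41/279, 1/9)
intersection: [7/93, 1/9)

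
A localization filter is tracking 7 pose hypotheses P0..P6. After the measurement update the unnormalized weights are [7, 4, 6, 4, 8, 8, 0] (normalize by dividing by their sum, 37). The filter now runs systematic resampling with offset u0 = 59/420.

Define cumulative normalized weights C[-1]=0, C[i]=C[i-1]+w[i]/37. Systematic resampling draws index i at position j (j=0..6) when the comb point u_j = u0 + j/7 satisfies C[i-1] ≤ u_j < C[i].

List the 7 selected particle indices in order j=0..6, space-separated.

0 1 2 4 4 5 5

C = [7/37, 11/37, 17/37, 21/37, 29/37, 1, 1]
j=0: u_0=59/420 ∈ [0, 7/37) → index 0
j=1: u_1=17/60 ∈ [7/37, 11/37) → index 1
j=2: u_2=179/420 ∈ [11/37, 17/37) → index 2
j=3: u_3=239/420 ∈ [21/37, 29/37) → index 4
j=4: u_4=299/420 ∈ [21/37, 29/37) → index 4
j=5: u_5=359/420 ∈ [29/37, 1) → index 5
j=6: u_6=419/420 ∈ [29/37, 1) → index 5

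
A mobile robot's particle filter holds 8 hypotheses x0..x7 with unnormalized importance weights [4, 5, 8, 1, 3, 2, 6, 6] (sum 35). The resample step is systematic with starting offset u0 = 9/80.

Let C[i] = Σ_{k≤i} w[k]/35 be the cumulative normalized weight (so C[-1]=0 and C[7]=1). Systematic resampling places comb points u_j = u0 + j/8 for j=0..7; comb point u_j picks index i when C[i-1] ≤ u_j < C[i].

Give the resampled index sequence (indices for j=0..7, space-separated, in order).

0 1 2 3 5 6 7 7

C = [4/35, 9/35, 17/35, 18/35, 3/5, 23/35, 29/35, 1]
j=0: u_0=9/80 ∈ [0, 4/35) → index 0
j=1: u_1=19/80 ∈ [4/35, 9/35) → index 1
j=2: u_2=29/80 ∈ [9/35, 17/35) → index 2
j=3: u_3=39/80 ∈ [17/35, 18/35) → index 3
j=4: u_4=49/80 ∈ [3/5, 23/35) → index 5
j=5: u_5=59/80 ∈ [23/35, 29/35) → index 6
j=6: u_6=69/80 ∈ [29/35, 1) → index 7
j=7: u_7=79/80 ∈ [29/35, 1) → index 7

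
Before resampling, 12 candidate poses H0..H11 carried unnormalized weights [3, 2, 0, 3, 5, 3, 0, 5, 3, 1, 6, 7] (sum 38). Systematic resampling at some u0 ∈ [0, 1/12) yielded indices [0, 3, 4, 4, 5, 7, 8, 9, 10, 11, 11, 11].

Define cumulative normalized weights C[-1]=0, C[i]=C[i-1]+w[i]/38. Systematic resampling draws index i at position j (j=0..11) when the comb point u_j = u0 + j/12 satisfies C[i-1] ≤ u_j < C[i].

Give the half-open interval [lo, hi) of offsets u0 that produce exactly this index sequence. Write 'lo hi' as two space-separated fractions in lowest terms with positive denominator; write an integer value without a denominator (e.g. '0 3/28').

5/76 17/228

C = [3/38, 5/38, 5/38, 4/19, 13/38, 8/19, 8/19, 21/38, 12/19, 25/38, 31/38, 1]
j=0 picked index 0: u0 ∈ [0, 3/38)
j=1 picked index 3: u0 ∈ [11/228, 29/228)
j=2 picked index 4: u0 ∈ [5/114, 10/57)
j=3 picked index 4: u0 ∈ [-3/76, 7/76)
j=4 picked index 5: u0 ∈ [1/114, 5/57)
j=5 picked index 7: u0 ∈ [1/228, 31/228)
j=6 picked index 8: u0 ∈ [1/19, 5/38)
j=7 picked index 9: u0 ∈ [11/228, 17/228)
j=8 picked index 10: u0 ∈ [-1/114, 17/114)
j=9 picked index 11: u0 ∈ [5/76, 1/4)
j=10 picked index 11: u0 ∈ [-1/57, 1/6)
j=11 picked index 11: u0 ∈ [-23/228, 1/12)
intersection: [5/76, 17/228)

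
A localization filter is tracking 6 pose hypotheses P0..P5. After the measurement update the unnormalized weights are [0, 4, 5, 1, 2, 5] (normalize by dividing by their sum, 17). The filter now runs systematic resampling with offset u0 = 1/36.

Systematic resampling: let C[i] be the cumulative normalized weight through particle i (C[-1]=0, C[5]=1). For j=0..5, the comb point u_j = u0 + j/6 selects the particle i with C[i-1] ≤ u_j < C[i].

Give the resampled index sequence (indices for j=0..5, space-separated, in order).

C = [0, 4/17, 9/17, 10/17, 12/17, 1]
j=0: u_0=1/36 ∈ [0, 4/17) → index 1
j=1: u_1=7/36 ∈ [0, 4/17) → index 1
j=2: u_2=13/36 ∈ [4/17, 9/17) → index 2
j=3: u_3=19/36 ∈ [4/17, 9/17) → index 2
j=4: u_4=25/36 ∈ [10/17, 12/17) → index 4
j=5: u_5=31/36 ∈ [12/17, 1) → index 5

1 1 2 2 4 5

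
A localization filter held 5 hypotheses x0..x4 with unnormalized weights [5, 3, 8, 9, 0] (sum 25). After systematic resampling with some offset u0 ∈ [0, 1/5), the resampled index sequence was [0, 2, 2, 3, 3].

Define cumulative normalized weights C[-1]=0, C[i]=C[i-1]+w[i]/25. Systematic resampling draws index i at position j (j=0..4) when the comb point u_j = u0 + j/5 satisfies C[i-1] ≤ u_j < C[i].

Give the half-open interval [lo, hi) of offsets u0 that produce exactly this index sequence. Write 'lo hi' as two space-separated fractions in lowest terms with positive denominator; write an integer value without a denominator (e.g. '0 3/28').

3/25 1/5

C = [1/5, 8/25, 16/25, 1, 1]
j=0 picked index 0: u0 ∈ [0, 1/5)
j=1 picked index 2: u0 ∈ [3/25, 11/25)
j=2 picked index 2: u0 ∈ [-2/25, 6/25)
j=3 picked index 3: u0 ∈ [1/25, 2/5)
j=4 picked index 3: u0 ∈ [-4/25, 1/5)
intersection: [3/25, 1/5)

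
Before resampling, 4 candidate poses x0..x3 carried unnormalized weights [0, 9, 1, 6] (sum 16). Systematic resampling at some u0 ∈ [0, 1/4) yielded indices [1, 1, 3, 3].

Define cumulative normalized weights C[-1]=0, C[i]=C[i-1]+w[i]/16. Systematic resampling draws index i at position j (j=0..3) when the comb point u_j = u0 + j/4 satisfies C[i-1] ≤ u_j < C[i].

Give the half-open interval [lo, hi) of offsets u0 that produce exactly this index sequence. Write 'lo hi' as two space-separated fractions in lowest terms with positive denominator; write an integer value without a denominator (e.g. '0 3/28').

C = [0, 9/16, 5/8, 1]
j=0 picked index 1: u0 ∈ [0, 9/16)
j=1 picked index 1: u0 ∈ [-1/4, 5/16)
j=2 picked index 3: u0 ∈ [1/8, 1/2)
j=3 picked index 3: u0 ∈ [-1/8, 1/4)
intersection: [1/8, 1/4)

1/8 1/4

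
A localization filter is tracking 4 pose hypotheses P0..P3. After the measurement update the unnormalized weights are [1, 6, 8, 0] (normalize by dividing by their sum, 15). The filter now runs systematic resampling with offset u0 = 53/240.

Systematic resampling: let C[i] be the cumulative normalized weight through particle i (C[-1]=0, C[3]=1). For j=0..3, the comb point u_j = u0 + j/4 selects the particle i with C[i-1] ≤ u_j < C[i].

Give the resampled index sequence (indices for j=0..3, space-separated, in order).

C = [1/15, 7/15, 1, 1]
j=0: u_0=53/240 ∈ [1/15, 7/15) → index 1
j=1: u_1=113/240 ∈ [7/15, 1) → index 2
j=2: u_2=173/240 ∈ [7/15, 1) → index 2
j=3: u_3=233/240 ∈ [7/15, 1) → index 2

1 2 2 2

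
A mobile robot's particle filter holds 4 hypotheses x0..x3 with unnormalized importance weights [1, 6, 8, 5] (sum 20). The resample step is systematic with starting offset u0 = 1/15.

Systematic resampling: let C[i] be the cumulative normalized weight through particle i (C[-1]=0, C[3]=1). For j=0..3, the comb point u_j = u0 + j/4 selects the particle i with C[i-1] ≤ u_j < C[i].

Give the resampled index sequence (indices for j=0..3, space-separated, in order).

1 1 2 3

C = [1/20, 7/20, 3/4, 1]
j=0: u_0=1/15 ∈ [1/20, 7/20) → index 1
j=1: u_1=19/60 ∈ [1/20, 7/20) → index 1
j=2: u_2=17/30 ∈ [7/20, 3/4) → index 2
j=3: u_3=49/60 ∈ [3/4, 1) → index 3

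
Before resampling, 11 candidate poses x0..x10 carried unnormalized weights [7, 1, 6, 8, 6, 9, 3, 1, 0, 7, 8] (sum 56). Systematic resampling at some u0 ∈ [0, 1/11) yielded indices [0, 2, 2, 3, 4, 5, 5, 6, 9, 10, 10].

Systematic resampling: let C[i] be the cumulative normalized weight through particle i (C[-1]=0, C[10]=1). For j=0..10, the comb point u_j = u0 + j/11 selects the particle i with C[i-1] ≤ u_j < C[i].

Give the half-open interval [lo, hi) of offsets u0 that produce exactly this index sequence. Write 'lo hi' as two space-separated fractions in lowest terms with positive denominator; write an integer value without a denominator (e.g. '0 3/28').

C = [1/8, 1/7, 1/4, 11/28, 1/2, 37/56, 5/7, 41/56, 41/56, 6/7, 1]
j=0 picked index 0: u0 ∈ [0, 1/8)
j=1 picked index 2: u0 ∈ [4/77, 7/44)
j=2 picked index 2: u0 ∈ [-3/77, 3/44)
j=3 picked index 3: u0 ∈ [-1/44, 37/308)
j=4 picked index 4: u0 ∈ [9/308, 3/22)
j=5 picked index 5: u0 ∈ [1/22, 127/616)
j=6 picked index 5: u0 ∈ [-1/22, 71/616)
j=7 picked index 6: u0 ∈ [15/616, 6/77)
j=8 picked index 9: u0 ∈ [3/616, 10/77)
j=9 picked index 10: u0 ∈ [3/77, 2/11)
j=10 picked index 10: u0 ∈ [-4/77, 1/11)
intersection: [4/77, 3/44)

4/77 3/44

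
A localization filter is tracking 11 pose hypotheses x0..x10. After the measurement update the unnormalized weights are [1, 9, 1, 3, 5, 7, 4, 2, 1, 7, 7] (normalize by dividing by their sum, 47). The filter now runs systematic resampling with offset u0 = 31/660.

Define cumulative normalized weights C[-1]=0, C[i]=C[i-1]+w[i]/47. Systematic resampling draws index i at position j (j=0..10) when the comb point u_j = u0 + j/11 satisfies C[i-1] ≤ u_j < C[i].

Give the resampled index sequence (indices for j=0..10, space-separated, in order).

1 1 2 4 5 5 6 8 9 10 10

C = [1/47, 10/47, 11/47, 14/47, 19/47, 26/47, 30/47, 32/47, 33/47, 40/47, 1]
j=0: u_0=31/660 ∈ [1/47, 10/47) → index 1
j=1: u_1=91/660 ∈ [1/47, 10/47) → index 1
j=2: u_2=151/660 ∈ [10/47, 11/47) → index 2
j=3: u_3=211/660 ∈ [14/47, 19/47) → index 4
j=4: u_4=271/660 ∈ [19/47, 26/47) → index 5
j=5: u_5=331/660 ∈ [19/47, 26/47) → index 5
j=6: u_6=391/660 ∈ [26/47, 30/47) → index 6
j=7: u_7=41/60 ∈ [32/47, 33/47) → index 8
j=8: u_8=511/660 ∈ [33/47, 40/47) → index 9
j=9: u_9=571/660 ∈ [40/47, 1) → index 10
j=10: u_10=631/660 ∈ [40/47, 1) → index 10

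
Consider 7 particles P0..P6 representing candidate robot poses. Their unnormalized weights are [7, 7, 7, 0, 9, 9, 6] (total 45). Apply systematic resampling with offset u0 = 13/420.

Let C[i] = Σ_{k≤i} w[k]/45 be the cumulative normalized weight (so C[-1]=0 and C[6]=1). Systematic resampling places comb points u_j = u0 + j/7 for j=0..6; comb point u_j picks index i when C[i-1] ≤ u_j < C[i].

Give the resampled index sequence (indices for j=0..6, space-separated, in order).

0 1 2 2 4 5 6

C = [7/45, 14/45, 7/15, 7/15, 2/3, 13/15, 1]
j=0: u_0=13/420 ∈ [0, 7/45) → index 0
j=1: u_1=73/420 ∈ [7/45, 14/45) → index 1
j=2: u_2=19/60 ∈ [14/45, 7/15) → index 2
j=3: u_3=193/420 ∈ [14/45, 7/15) → index 2
j=4: u_4=253/420 ∈ [7/15, 2/3) → index 4
j=5: u_5=313/420 ∈ [2/3, 13/15) → index 5
j=6: u_6=373/420 ∈ [13/15, 1) → index 6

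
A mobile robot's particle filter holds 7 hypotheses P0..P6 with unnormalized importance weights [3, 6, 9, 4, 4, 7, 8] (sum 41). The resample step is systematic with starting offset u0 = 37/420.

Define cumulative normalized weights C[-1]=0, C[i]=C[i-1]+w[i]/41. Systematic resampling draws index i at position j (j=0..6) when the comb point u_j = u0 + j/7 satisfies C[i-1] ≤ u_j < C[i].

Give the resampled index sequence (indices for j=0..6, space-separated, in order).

1 2 2 3 5 5 6

C = [3/41, 9/41, 18/41, 22/41, 26/41, 33/41, 1]
j=0: u_0=37/420 ∈ [3/41, 9/41) → index 1
j=1: u_1=97/420 ∈ [9/41, 18/41) → index 2
j=2: u_2=157/420 ∈ [9/41, 18/41) → index 2
j=3: u_3=31/60 ∈ [18/41, 22/41) → index 3
j=4: u_4=277/420 ∈ [26/41, 33/41) → index 5
j=5: u_5=337/420 ∈ [26/41, 33/41) → index 5
j=6: u_6=397/420 ∈ [33/41, 1) → index 6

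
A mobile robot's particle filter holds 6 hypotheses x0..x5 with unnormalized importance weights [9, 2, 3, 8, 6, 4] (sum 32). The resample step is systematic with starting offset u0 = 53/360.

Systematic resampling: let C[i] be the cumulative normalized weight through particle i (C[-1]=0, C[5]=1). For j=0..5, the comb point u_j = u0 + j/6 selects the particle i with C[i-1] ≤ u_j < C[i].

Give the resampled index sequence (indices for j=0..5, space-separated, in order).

0 1 3 3 4 5

C = [9/32, 11/32, 7/16, 11/16, 7/8, 1]
j=0: u_0=53/360 ∈ [0, 9/32) → index 0
j=1: u_1=113/360 ∈ [9/32, 11/32) → index 1
j=2: u_2=173/360 ∈ [7/16, 11/16) → index 3
j=3: u_3=233/360 ∈ [7/16, 11/16) → index 3
j=4: u_4=293/360 ∈ [11/16, 7/8) → index 4
j=5: u_5=353/360 ∈ [7/8, 1) → index 5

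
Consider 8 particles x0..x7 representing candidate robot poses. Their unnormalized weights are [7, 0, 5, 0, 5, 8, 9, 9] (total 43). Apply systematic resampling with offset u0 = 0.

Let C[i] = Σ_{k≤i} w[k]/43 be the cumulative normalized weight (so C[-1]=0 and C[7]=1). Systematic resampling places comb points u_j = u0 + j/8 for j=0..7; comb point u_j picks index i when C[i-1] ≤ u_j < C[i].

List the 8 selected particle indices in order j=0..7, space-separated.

C = [7/43, 7/43, 12/43, 12/43, 17/43, 25/43, 34/43, 1]
j=0: u_0=0 ∈ [0, 7/43) → index 0
j=1: u_1=1/8 ∈ [0, 7/43) → index 0
j=2: u_2=1/4 ∈ [7/43, 12/43) → index 2
j=3: u_3=3/8 ∈ [12/43, 17/43) → index 4
j=4: u_4=1/2 ∈ [17/43, 25/43) → index 5
j=5: u_5=5/8 ∈ [25/43, 34/43) → index 6
j=6: u_6=3/4 ∈ [25/43, 34/43) → index 6
j=7: u_7=7/8 ∈ [34/43, 1) → index 7

0 0 2 4 5 6 6 7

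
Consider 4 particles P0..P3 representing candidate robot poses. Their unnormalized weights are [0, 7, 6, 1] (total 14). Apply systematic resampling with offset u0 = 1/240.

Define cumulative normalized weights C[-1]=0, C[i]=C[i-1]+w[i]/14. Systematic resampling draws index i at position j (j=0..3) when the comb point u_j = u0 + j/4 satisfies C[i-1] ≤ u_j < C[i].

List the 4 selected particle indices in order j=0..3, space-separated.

1 1 2 2

C = [0, 1/2, 13/14, 1]
j=0: u_0=1/240 ∈ [0, 1/2) → index 1
j=1: u_1=61/240 ∈ [0, 1/2) → index 1
j=2: u_2=121/240 ∈ [1/2, 13/14) → index 2
j=3: u_3=181/240 ∈ [1/2, 13/14) → index 2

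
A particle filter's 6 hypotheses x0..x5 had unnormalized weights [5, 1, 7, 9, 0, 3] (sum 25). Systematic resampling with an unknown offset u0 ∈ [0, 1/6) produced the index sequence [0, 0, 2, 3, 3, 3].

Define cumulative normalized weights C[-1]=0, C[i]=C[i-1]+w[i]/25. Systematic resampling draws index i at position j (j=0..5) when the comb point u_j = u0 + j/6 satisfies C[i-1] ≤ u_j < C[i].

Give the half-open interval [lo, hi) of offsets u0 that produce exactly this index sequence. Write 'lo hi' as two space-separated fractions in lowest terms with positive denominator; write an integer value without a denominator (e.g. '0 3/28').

C = [1/5, 6/25, 13/25, 22/25, 22/25, 1]
j=0 picked index 0: u0 ∈ [0, 1/5)
j=1 picked index 0: u0 ∈ [-1/6, 1/30)
j=2 picked index 2: u0 ∈ [-7/75, 14/75)
j=3 picked index 3: u0 ∈ [1/50, 19/50)
j=4 picked index 3: u0 ∈ [-11/75, 16/75)
j=5 picked index 3: u0 ∈ [-47/150, 7/150)
intersection: [1/50, 1/30)

1/50 1/30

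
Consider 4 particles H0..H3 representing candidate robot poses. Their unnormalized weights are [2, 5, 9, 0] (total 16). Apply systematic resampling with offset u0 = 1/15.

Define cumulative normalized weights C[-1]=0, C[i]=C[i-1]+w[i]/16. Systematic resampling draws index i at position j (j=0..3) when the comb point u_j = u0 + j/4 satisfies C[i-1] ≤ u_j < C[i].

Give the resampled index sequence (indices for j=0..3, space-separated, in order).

0 1 2 2

C = [1/8, 7/16, 1, 1]
j=0: u_0=1/15 ∈ [0, 1/8) → index 0
j=1: u_1=19/60 ∈ [1/8, 7/16) → index 1
j=2: u_2=17/30 ∈ [7/16, 1) → index 2
j=3: u_3=49/60 ∈ [7/16, 1) → index 2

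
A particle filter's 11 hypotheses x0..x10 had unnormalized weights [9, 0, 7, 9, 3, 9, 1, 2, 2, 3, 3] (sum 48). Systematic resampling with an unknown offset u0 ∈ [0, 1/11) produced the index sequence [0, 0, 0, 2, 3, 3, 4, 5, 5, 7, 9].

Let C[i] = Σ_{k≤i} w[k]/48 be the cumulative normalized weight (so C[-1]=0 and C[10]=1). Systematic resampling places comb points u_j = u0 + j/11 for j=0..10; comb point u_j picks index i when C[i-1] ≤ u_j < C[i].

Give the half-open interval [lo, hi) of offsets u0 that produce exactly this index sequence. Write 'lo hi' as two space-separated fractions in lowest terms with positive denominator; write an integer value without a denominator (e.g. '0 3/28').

0 1/176

C = [3/16, 3/16, 1/3, 25/48, 7/12, 37/48, 19/24, 5/6, 7/8, 15/16, 1]
j=0 picked index 0: u0 ∈ [0, 3/16)
j=1 picked index 0: u0 ∈ [-1/11, 17/176)
j=2 picked index 0: u0 ∈ [-2/11, 1/176)
j=3 picked index 2: u0 ∈ [-15/176, 2/33)
j=4 picked index 3: u0 ∈ [-1/33, 83/528)
j=5 picked index 3: u0 ∈ [-4/33, 35/528)
j=6 picked index 4: u0 ∈ [-13/528, 5/132)
j=7 picked index 5: u0 ∈ [-7/132, 71/528)
j=8 picked index 5: u0 ∈ [-19/132, 23/528)
j=9 picked index 7: u0 ∈ [-7/264, 1/66)
j=10 picked index 9: u0 ∈ [-3/88, 5/176)
intersection: [0, 1/176)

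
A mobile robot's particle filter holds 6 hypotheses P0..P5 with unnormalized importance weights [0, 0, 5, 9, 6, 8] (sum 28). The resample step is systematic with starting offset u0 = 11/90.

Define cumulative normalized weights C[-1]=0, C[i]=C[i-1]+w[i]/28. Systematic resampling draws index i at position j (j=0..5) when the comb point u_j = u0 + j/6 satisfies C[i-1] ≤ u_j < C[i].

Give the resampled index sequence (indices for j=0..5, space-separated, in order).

2 3 3 4 5 5

C = [0, 0, 5/28, 1/2, 5/7, 1]
j=0: u_0=11/90 ∈ [0, 5/28) → index 2
j=1: u_1=13/45 ∈ [5/28, 1/2) → index 3
j=2: u_2=41/90 ∈ [5/28, 1/2) → index 3
j=3: u_3=28/45 ∈ [1/2, 5/7) → index 4
j=4: u_4=71/90 ∈ [5/7, 1) → index 5
j=5: u_5=43/45 ∈ [5/7, 1) → index 5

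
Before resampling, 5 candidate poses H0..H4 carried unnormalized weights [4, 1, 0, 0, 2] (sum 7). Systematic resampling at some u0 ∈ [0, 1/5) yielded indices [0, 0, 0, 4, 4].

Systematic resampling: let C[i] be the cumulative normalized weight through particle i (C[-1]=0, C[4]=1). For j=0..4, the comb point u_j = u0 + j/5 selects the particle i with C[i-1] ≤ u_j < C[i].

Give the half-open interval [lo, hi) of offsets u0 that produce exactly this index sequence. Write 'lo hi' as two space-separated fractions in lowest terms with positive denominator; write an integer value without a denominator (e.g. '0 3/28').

C = [4/7, 5/7, 5/7, 5/7, 1]
j=0 picked index 0: u0 ∈ [0, 4/7)
j=1 picked index 0: u0 ∈ [-1/5, 13/35)
j=2 picked index 0: u0 ∈ [-2/5, 6/35)
j=3 picked index 4: u0 ∈ [4/35, 2/5)
j=4 picked index 4: u0 ∈ [-3/35, 1/5)
intersection: [4/35, 6/35)

4/35 6/35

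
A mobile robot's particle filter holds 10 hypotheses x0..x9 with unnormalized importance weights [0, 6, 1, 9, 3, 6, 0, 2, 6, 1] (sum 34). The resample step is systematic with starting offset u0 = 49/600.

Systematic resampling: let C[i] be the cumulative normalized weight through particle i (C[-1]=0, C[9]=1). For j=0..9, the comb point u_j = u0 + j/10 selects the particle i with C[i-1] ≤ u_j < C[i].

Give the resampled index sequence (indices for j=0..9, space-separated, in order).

C = [0, 3/17, 7/34, 8/17, 19/34, 25/34, 25/34, 27/34, 33/34, 1]
j=0: u_0=49/600 ∈ [0, 3/17) → index 1
j=1: u_1=109/600 ∈ [3/17, 7/34) → index 2
j=2: u_2=169/600 ∈ [7/34, 8/17) → index 3
j=3: u_3=229/600 ∈ [7/34, 8/17) → index 3
j=4: u_4=289/600 ∈ [8/17, 19/34) → index 4
j=5: u_5=349/600 ∈ [19/34, 25/34) → index 5
j=6: u_6=409/600 ∈ [19/34, 25/34) → index 5
j=7: u_7=469/600 ∈ [25/34, 27/34) → index 7
j=8: u_8=529/600 ∈ [27/34, 33/34) → index 8
j=9: u_9=589/600 ∈ [33/34, 1) → index 9

1 2 3 3 4 5 5 7 8 9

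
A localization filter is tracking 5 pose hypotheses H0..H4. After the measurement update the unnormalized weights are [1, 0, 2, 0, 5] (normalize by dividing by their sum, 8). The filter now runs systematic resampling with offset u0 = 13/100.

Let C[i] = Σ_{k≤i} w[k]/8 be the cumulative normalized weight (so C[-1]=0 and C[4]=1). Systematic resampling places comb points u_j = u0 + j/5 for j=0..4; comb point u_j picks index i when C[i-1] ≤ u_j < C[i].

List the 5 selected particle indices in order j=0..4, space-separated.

2 2 4 4 4

C = [1/8, 1/8, 3/8, 3/8, 1]
j=0: u_0=13/100 ∈ [1/8, 3/8) → index 2
j=1: u_1=33/100 ∈ [1/8, 3/8) → index 2
j=2: u_2=53/100 ∈ [3/8, 1) → index 4
j=3: u_3=73/100 ∈ [3/8, 1) → index 4
j=4: u_4=93/100 ∈ [3/8, 1) → index 4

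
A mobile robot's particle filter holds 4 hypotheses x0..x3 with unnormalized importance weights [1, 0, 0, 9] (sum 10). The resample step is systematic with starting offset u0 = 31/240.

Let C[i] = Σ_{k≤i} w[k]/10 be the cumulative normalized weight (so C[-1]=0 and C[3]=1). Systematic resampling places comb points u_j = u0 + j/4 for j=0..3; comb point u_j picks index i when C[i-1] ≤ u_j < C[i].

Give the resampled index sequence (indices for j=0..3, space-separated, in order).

3 3 3 3

C = [1/10, 1/10, 1/10, 1]
j=0: u_0=31/240 ∈ [1/10, 1) → index 3
j=1: u_1=91/240 ∈ [1/10, 1) → index 3
j=2: u_2=151/240 ∈ [1/10, 1) → index 3
j=3: u_3=211/240 ∈ [1/10, 1) → index 3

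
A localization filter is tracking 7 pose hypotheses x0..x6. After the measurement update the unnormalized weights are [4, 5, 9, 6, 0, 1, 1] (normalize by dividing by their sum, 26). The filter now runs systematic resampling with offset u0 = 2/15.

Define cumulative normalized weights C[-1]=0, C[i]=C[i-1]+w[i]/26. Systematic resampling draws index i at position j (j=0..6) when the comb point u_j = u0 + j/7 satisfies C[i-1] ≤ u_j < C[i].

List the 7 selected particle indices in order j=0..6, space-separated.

C = [2/13, 9/26, 9/13, 12/13, 12/13, 25/26, 1]
j=0: u_0=2/15 ∈ [0, 2/13) → index 0
j=1: u_1=29/105 ∈ [2/13, 9/26) → index 1
j=2: u_2=44/105 ∈ [9/26, 9/13) → index 2
j=3: u_3=59/105 ∈ [9/26, 9/13) → index 2
j=4: u_4=74/105 ∈ [9/13, 12/13) → index 3
j=5: u_5=89/105 ∈ [9/13, 12/13) → index 3
j=6: u_6=104/105 ∈ [25/26, 1) → index 6

0 1 2 2 3 3 6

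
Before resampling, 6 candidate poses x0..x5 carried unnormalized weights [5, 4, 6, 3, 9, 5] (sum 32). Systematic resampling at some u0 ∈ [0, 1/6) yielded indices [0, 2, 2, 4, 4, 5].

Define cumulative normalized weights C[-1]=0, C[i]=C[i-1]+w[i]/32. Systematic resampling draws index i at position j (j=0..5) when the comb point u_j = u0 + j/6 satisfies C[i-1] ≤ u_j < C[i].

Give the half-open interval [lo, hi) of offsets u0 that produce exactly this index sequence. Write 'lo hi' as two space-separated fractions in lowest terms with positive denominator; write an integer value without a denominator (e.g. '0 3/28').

11/96 13/96

C = [5/32, 9/32, 15/32, 9/16, 27/32, 1]
j=0 picked index 0: u0 ∈ [0, 5/32)
j=1 picked index 2: u0 ∈ [11/96, 29/96)
j=2 picked index 2: u0 ∈ [-5/96, 13/96)
j=3 picked index 4: u0 ∈ [1/16, 11/32)
j=4 picked index 4: u0 ∈ [-5/48, 17/96)
j=5 picked index 5: u0 ∈ [1/96, 1/6)
intersection: [11/96, 13/96)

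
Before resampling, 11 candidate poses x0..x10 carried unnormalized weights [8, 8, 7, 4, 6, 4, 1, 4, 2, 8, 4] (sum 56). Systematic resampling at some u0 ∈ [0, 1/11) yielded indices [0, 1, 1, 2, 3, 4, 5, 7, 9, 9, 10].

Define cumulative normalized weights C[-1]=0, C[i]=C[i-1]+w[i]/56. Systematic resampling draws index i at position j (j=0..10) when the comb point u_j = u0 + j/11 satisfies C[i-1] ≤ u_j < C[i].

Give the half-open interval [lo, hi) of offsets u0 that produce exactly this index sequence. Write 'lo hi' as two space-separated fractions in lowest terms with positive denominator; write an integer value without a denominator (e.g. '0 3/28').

9/154 1/11

C = [1/7, 2/7, 23/56, 27/56, 33/56, 37/56, 19/28, 3/4, 11/14, 13/14, 1]
j=0 picked index 0: u0 ∈ [0, 1/7)
j=1 picked index 1: u0 ∈ [4/77, 15/77)
j=2 picked index 1: u0 ∈ [-3/77, 8/77)
j=3 picked index 2: u0 ∈ [1/77, 85/616)
j=4 picked index 3: u0 ∈ [29/616, 73/616)
j=5 picked index 4: u0 ∈ [17/616, 83/616)
j=6 picked index 5: u0 ∈ [27/616, 71/616)
j=7 picked index 7: u0 ∈ [13/308, 5/44)
j=8 picked index 9: u0 ∈ [9/154, 31/154)
j=9 picked index 9: u0 ∈ [-5/154, 17/154)
j=10 picked index 10: u0 ∈ [3/154, 1/11)
intersection: [9/154, 1/11)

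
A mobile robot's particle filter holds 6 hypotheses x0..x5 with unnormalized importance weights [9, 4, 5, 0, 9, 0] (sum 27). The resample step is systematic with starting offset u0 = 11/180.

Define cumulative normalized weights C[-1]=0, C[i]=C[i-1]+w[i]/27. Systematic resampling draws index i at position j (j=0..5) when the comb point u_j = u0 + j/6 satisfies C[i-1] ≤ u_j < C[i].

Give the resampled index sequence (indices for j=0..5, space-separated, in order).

C = [1/3, 13/27, 2/3, 2/3, 1, 1]
j=0: u_0=11/180 ∈ [0, 1/3) → index 0
j=1: u_1=41/180 ∈ [0, 1/3) → index 0
j=2: u_2=71/180 ∈ [1/3, 13/27) → index 1
j=3: u_3=101/180 ∈ [13/27, 2/3) → index 2
j=4: u_4=131/180 ∈ [2/3, 1) → index 4
j=5: u_5=161/180 ∈ [2/3, 1) → index 4

0 0 1 2 4 4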